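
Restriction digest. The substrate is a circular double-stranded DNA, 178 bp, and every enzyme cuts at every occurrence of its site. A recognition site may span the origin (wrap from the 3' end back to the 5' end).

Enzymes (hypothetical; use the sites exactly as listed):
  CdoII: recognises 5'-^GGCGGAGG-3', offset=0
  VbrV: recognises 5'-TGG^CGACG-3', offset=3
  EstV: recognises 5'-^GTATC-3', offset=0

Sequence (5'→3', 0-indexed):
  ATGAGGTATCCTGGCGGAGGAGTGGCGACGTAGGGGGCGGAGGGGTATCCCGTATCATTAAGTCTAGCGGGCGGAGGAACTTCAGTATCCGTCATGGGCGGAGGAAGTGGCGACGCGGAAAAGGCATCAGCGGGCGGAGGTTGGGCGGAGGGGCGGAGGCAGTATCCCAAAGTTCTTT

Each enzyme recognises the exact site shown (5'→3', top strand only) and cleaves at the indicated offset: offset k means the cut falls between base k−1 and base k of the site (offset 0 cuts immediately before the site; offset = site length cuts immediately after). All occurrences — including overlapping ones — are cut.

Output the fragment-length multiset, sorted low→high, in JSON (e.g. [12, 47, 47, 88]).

[7,7,8,9,10,10,11,12,13,14,15,18,22,22]

Per-enzyme occurrences:
  CdoII GGCGGAGG/0: at [12, 35, 69, 96, 132, 143, 151] ⇒ [12, 35, 69, 96, 132, 143, 151]
  VbrV TGGCGACG/3: at [22, 107] ⇒ [25, 110]
  EstV GTATC/0: at [5, 44, 51, 84, 161] ⇒ [5, 44, 51, 84, 161]

Pooled cuts: [5, 12, 25, 35, 44, 51, 69, 84, 96, 110, 132, 143, 151, 161]

Fragment lengths:
  5→12: 7 bp
  12→25: 13 bp
  25→35: 10 bp
  35→44: 9 bp
  44→51: 7 bp
  51→69: 18 bp
  69→84: 15 bp
  84→96: 12 bp
  96→110: 14 bp
  110→132: 22 bp
  132→143: 11 bp
  143→151: 8 bp
  151→161: 10 bp
  161→5 (wrap): 178-161+5 = 22 bp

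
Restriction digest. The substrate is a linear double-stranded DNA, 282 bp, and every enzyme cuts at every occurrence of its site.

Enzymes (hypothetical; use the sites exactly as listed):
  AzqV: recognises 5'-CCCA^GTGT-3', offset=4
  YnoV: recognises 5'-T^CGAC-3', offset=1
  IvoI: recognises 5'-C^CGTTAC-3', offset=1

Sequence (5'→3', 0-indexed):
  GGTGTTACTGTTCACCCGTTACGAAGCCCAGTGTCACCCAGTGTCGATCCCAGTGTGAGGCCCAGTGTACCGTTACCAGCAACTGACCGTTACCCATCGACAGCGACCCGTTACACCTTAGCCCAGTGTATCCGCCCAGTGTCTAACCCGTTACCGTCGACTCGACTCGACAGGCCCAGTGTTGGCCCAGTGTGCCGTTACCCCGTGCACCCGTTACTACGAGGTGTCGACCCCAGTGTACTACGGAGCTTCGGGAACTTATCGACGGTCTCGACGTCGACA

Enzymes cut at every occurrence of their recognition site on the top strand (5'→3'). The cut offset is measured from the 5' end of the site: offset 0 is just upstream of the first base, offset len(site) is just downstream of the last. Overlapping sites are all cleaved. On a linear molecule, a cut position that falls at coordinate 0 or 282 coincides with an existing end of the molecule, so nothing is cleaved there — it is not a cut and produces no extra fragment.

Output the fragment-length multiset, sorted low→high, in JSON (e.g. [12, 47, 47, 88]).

Per-enzyme occurrences:
  AzqV CCCAGTGT/4: at [26, 36, 48, 60, 121, 134, 174, 185, 231] ⇒ [30, 40, 52, 64, 125, 138, 178, 189, 235]
  YnoV TCGAC/1: at [96, 156, 161, 166, 226, 261, 270, 276] ⇒ [97, 157, 162, 167, 227, 262, 271, 277]
  IvoI CCGTTAC/1: at [15, 69, 86, 107, 147, 194, 210] ⇒ [16, 70, 87, 108, 148, 195, 211]

Pooled cuts: [16, 30, 40, 52, 64, 70, 87, 97, 108, 125, 138, 148, 157, 162, 167, 178, 189, 195, 211, 227, 235, 262, 271, 277]

Fragment lengths:
  [0,16): 16 bp
  [16,30): 14 bp
  [30,40): 10 bp
  [40,52): 12 bp
  [52,64): 12 bp
  [64,70): 6 bp
  [70,87): 17 bp
  [87,97): 10 bp
  [97,108): 11 bp
  [108,125): 17 bp
  [125,138): 13 bp
  [138,148): 10 bp
  [148,157): 9 bp
  [157,162): 5 bp
  [162,167): 5 bp
  [167,178): 11 bp
  [178,189): 11 bp
  [189,195): 6 bp
  [195,211): 16 bp
  [211,227): 16 bp
  [227,235): 8 bp
  [235,262): 27 bp
  [262,271): 9 bp
  [271,277): 6 bp
  [277,282): 5 bp

[5,5,5,6,6,6,8,9,9,10,10,10,11,11,11,12,12,13,14,16,16,16,17,17,27]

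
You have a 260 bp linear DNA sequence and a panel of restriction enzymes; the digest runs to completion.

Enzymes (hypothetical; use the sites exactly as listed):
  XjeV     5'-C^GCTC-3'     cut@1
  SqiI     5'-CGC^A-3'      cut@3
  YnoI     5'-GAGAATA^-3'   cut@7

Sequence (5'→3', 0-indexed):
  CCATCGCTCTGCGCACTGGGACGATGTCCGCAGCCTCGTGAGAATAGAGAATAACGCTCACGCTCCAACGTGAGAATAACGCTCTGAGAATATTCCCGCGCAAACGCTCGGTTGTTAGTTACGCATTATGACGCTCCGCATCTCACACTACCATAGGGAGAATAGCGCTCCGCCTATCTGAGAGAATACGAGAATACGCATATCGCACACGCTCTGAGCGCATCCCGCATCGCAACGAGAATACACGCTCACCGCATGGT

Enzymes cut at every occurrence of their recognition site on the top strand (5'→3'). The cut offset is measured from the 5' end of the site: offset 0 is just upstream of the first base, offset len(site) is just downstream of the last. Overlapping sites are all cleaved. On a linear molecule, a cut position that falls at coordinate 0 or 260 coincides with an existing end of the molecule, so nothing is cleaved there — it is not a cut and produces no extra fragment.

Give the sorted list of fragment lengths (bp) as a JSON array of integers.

[2,2,2,3,3,4,4,5,5,5,6,7,7,7,7,8,8,9,9,9,10,11,12,15,17,17,19,22,25]

Site scan:
  XjeV CGCTC/1: at [4, 54, 60, 79, 104, 131, 165, 209, 245] ⇒ [5, 55, 61, 80, 105, 132, 166, 210, 246]
  SqiI CGCA/3: at [11, 28, 98, 121, 136, 196, 203, 218, 225, 230, 252] ⇒ [14, 31, 101, 124, 139, 199, 206, 221, 228, 233, 255]
  YnoI GAGAATA/7: at [39, 46, 71, 85, 157, 181, 189, 236] ⇒ [46, 53, 78, 92, 164, 188, 196, 243]

All cut coordinates (distinct, sorted): [5, 14, 31, 46, 53, 55, 61, 78, 80, 92, 101, 105, 124, 132, 139, 164, 166, 188, 196, 199, 206, 210, 221, 228, 233, 243, 246, 255]

Fragment lengths:
  [0,5): 5 bp
  [5,14): 9 bp
  [14,31): 17 bp
  [31,46): 15 bp
  [46,53): 7 bp
  [53,55): 2 bp
  [55,61): 6 bp
  [61,78): 17 bp
  [78,80): 2 bp
  [80,92): 12 bp
  [92,101): 9 bp
  [101,105): 4 bp
  [105,124): 19 bp
  [124,132): 8 bp
  [132,139): 7 bp
  [139,164): 25 bp
  [164,166): 2 bp
  [166,188): 22 bp
  [188,196): 8 bp
  [196,199): 3 bp
  [199,206): 7 bp
  [206,210): 4 bp
  [210,221): 11 bp
  [221,228): 7 bp
  [228,233): 5 bp
  [233,243): 10 bp
  [243,246): 3 bp
  [246,255): 9 bp
  [255,260): 5 bp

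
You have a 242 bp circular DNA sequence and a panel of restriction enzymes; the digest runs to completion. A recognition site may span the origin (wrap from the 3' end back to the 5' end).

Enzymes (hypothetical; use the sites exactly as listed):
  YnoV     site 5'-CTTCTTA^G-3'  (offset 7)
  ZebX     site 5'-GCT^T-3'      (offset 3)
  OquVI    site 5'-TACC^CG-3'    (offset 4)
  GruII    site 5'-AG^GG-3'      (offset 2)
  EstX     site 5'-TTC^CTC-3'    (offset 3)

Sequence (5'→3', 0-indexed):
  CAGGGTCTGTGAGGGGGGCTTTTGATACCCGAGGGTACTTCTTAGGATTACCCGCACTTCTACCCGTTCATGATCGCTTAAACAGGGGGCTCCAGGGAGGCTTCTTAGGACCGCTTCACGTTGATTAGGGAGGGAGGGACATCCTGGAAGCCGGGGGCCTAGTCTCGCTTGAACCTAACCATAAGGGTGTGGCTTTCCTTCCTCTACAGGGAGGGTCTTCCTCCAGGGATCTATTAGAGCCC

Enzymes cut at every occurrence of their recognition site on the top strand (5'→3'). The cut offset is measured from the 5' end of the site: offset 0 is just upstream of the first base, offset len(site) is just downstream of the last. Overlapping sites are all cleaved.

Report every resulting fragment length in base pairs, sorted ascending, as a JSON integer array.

[4,4,4,4,5,6,7,7,7,7,7,8,8,8,9,9,10,10,11,12,13,14,16,19,33]

Site scan:
  YnoV (CTTCTTAG, off=7): starts [37, 100] → cuts [44, 107]
  ZebX (GCTT, off=3): starts [17, 75, 99, 112, 166, 191] → cuts [20, 78, 102, 115, 169, 194]
  OquVI (TACCCG, off=4): starts [25, 48, 60] → cuts [29, 52, 64]
  GruII (AGGG, off=2): starts [1, 11, 31, 83, 93, 126, 130, 134, 183, 207, 211, 224] → cuts [3, 13, 33, 85, 95, 128, 132, 136, 185, 209, 213, 226]
  EstX (TTCCTC, off=3): starts [198, 217] → cuts [201, 220]

All cut coordinates (distinct, sorted): [3, 13, 20, 29, 33, 44, 52, 64, 78, 85, 95, 102, 107, 115, 128, 132, 136, 169, 185, 194, 201, 209, 213, 220, 226]

Fragment lengths:
  3→13: 10 bp
  13→20: 7 bp
  20→29: 9 bp
  29→33: 4 bp
  33→44: 11 bp
  44→52: 8 bp
  52→64: 12 bp
  64→78: 14 bp
  78→85: 7 bp
  85→95: 10 bp
  95→102: 7 bp
  102→107: 5 bp
  107→115: 8 bp
  115→128: 13 bp
  128→132: 4 bp
  132→136: 4 bp
  136→169: 33 bp
  169→185: 16 bp
  185→194: 9 bp
  194→201: 7 bp
  201→209: 8 bp
  209→213: 4 bp
  213→220: 7 bp
  220→226: 6 bp
  226→3 (wrap): 242-226+3 = 19 bp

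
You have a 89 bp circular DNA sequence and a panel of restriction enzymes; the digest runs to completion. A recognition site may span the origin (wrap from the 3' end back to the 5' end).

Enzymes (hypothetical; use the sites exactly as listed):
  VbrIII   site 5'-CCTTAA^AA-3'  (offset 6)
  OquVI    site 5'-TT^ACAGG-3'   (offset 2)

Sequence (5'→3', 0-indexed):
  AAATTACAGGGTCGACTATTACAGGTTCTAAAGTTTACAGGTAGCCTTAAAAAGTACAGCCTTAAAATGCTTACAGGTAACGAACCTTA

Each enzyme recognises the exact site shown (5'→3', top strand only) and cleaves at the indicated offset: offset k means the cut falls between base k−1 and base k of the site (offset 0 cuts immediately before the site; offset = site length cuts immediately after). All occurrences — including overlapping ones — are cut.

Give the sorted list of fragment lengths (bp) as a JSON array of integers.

[4,7,14,15,15,16,18]

Site scan:
  VbrIII CCTTAAAA/6: at [44, 59, 84] ⇒ [1, 50, 65]
  OquVI TTACAGG/2: at [3, 18, 34, 70] ⇒ [5, 20, 36, 72]

All cut coordinates (distinct, sorted): [1, 5, 20, 36, 50, 65, 72]

Fragment lengths:
  1→5: 4 bp
  5→20: 15 bp
  20→36: 16 bp
  36→50: 14 bp
  50→65: 15 bp
  65→72: 7 bp
  72→1 (wrap): 89-72+1 = 18 bp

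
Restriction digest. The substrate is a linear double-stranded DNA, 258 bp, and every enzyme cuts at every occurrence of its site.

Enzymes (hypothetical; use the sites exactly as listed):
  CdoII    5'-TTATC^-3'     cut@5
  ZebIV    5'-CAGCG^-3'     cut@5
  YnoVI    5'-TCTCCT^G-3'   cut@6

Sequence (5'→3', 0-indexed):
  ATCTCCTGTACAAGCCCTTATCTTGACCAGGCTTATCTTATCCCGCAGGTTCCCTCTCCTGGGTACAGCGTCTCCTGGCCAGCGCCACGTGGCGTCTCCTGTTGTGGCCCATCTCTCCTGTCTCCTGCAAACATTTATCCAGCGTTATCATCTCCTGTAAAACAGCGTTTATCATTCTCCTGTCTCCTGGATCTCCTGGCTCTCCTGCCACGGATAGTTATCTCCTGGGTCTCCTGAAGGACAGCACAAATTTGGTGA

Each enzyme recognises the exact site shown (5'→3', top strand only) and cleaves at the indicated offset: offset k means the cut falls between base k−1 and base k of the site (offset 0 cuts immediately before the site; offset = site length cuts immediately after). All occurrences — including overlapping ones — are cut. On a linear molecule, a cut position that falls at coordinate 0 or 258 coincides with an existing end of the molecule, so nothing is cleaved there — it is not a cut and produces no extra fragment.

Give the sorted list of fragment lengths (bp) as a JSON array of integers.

Per-enzyme occurrences:
  CdoII TTATC/5: at [17, 32, 37, 134, 144, 168, 217] ⇒ [22, 37, 42, 139, 149, 173, 222]
  ZebIV CAGCG/5: at [65, 79, 139, 162] ⇒ [70, 84, 144, 167]
  YnoVI TCTCCTG/6: at [1, 54, 70, 94, 113, 120, 150, 175, 182, 191, 200, 220, 229] ⇒ [7, 60, 76, 100, 119, 126, 156, 181, 188, 197, 206, 226, 235]

All cut coordinates (distinct, sorted): [7, 22, 37, 42, 60, 70, 76, 84, 100, 119, 126, 139, 144, 149, 156, 167, 173, 181, 188, 197, 206, 222, 226, 235]

Fragment lengths:
  [0,7): 7 bp
  [7,22): 15 bp
  [22,37): 15 bp
  [37,42): 5 bp
  [42,60): 18 bp
  [60,70): 10 bp
  [70,76): 6 bp
  [76,84): 8 bp
  [84,100): 16 bp
  [100,119): 19 bp
  [119,126): 7 bp
  [126,139): 13 bp
  [139,144): 5 bp
  [144,149): 5 bp
  [149,156): 7 bp
  [156,167): 11 bp
  [167,173): 6 bp
  [173,181): 8 bp
  [181,188): 7 bp
  [188,197): 9 bp
  [197,206): 9 bp
  [206,222): 16 bp
  [222,226): 4 bp
  [226,235): 9 bp
  [235,258): 23 bp

[4,5,5,5,6,6,7,7,7,7,8,8,9,9,9,10,11,13,15,15,16,16,18,19,23]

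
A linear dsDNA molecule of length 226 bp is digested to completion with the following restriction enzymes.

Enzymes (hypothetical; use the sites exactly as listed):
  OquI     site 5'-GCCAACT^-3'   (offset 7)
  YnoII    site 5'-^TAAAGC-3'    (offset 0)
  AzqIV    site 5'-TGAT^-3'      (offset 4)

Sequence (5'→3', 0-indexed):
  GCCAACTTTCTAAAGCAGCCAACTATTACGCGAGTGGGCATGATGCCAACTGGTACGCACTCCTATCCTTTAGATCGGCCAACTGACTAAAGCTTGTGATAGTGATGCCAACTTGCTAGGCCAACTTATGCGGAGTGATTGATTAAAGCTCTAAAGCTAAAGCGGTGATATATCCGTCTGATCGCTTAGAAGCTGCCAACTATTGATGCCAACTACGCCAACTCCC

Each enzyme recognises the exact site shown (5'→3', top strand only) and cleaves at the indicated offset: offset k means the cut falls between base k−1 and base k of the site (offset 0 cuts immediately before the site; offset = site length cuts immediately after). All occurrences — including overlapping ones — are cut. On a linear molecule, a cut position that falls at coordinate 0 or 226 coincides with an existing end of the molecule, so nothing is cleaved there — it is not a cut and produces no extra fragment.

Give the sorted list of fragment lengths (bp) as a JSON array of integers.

Scan for sites:
  OquI GCCAACT/7: at [0, 17, 44, 77, 106, 119, 194, 207, 216] ⇒ [7, 24, 51, 84, 113, 126, 201, 214, 223]
  YnoII TAAAGC/0: at [10, 87, 143, 151, 157] ⇒ [10, 87, 143, 151, 157]
  AzqIV TGAT/4: at [40, 96, 102, 135, 139, 165, 178, 203] ⇒ [44, 100, 106, 139, 143, 169, 182, 207]

All cut coordinates (distinct, sorted): [7, 10, 24, 44, 51, 84, 87, 100, 106, 113, 126, 139, 143, 151, 157, 169, 182, 201, 207, 214, 223]

Fragments:
  [0,7): 7 bp
  [7,10): 3 bp
  [10,24): 14 bp
  [24,44): 20 bp
  [44,51): 7 bp
  [51,84): 33 bp
  [84,87): 3 bp
  [87,100): 13 bp
  [100,106): 6 bp
  [106,113): 7 bp
  [113,126): 13 bp
  [126,139): 13 bp
  [139,143): 4 bp
  [143,151): 8 bp
  [151,157): 6 bp
  [157,169): 12 bp
  [169,182): 13 bp
  [182,201): 19 bp
  [201,207): 6 bp
  [207,214): 7 bp
  [214,223): 9 bp
  [223,226): 3 bp

[3,3,3,4,6,6,6,7,7,7,7,8,9,12,13,13,13,13,14,19,20,33]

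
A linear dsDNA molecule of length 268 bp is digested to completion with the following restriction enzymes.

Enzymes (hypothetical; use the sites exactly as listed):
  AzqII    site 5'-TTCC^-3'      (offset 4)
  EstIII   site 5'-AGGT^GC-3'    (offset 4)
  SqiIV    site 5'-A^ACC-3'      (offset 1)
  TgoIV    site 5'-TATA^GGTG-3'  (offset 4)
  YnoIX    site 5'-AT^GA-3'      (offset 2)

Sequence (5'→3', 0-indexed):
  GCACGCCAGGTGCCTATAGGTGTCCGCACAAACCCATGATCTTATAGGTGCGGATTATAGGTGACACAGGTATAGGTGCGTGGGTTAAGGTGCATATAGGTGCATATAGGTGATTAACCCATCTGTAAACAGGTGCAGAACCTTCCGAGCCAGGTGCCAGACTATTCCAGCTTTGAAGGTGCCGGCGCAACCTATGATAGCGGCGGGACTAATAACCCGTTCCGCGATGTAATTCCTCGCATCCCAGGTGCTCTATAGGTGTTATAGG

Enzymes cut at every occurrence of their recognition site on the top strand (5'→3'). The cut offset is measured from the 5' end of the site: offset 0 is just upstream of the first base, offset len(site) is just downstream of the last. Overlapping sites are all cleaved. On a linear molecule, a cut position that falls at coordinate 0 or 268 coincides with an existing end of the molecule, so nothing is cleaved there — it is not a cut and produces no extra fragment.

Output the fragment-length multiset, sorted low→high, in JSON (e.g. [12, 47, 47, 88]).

Site scan:
  AzqII (TTCC, off=4): starts [142, 164, 219, 232] → cuts [146, 168, 223, 236]
  EstIII (AGGTGC, off=4): starts [7, 45, 73, 87, 97, 130, 151, 176, 245] → cuts [11, 49, 77, 91, 101, 134, 155, 180, 249]
  SqiIV (AACC, off=1): starts [30, 115, 138, 188, 213] → cuts [31, 116, 139, 189, 214]
  TgoIV (TATAGGTG, off=4): starts [14, 42, 55, 70, 94, 104, 253] → cuts [18, 46, 59, 74, 98, 108, 257]
  YnoIX (ATGA, off=2): starts [35, 193] → cuts [37, 195]

Pooled cuts: [11, 18, 31, 37, 46, 49, 59, 74, 77, 91, 98, 101, 108, 116, 134, 139, 146, 155, 168, 180, 189, 195, 214, 223, 236, 249, 257]

Fragments:
  [0,11): 11 bp
  [11,18): 7 bp
  [18,31): 13 bp
  [31,37): 6 bp
  [37,46): 9 bp
  [46,49): 3 bp
  [49,59): 10 bp
  [59,74): 15 bp
  [74,77): 3 bp
  [77,91): 14 bp
  [91,98): 7 bp
  [98,101): 3 bp
  [101,108): 7 bp
  [108,116): 8 bp
  [116,134): 18 bp
  [134,139): 5 bp
  [139,146): 7 bp
  [146,155): 9 bp
  [155,168): 13 bp
  [168,180): 12 bp
  [180,189): 9 bp
  [189,195): 6 bp
  [195,214): 19 bp
  [214,223): 9 bp
  [223,236): 13 bp
  [236,249): 13 bp
  [249,257): 8 bp
  [257,268): 11 bp

[3,3,3,5,6,6,7,7,7,7,8,8,9,9,9,9,10,11,11,12,13,13,13,13,14,15,18,19]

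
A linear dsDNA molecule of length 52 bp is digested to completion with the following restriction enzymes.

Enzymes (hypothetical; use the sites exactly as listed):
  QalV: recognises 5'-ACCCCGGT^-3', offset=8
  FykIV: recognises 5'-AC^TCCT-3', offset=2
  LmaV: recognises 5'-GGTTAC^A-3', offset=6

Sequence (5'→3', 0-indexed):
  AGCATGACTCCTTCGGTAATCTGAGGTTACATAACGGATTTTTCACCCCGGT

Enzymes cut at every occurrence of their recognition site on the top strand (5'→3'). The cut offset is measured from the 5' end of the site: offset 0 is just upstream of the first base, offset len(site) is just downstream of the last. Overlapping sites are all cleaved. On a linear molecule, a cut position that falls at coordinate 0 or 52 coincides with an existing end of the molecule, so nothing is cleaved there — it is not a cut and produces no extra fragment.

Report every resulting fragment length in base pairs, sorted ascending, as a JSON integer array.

Site scan:
  QalV ACCCCGGT/8: at [44] ⇒ [] (position 52 is a terminus of the linear molecule — no cut)
  FykIV ACTCCT/2: at [6] ⇒ [8]
  LmaV GGTTACA/6: at [24] ⇒ [30]

Pooled cuts: [8, 30]

Fragments:
  [0,8): 8 bp
  [8,30): 22 bp
  [30,52): 22 bp

[8,22,22]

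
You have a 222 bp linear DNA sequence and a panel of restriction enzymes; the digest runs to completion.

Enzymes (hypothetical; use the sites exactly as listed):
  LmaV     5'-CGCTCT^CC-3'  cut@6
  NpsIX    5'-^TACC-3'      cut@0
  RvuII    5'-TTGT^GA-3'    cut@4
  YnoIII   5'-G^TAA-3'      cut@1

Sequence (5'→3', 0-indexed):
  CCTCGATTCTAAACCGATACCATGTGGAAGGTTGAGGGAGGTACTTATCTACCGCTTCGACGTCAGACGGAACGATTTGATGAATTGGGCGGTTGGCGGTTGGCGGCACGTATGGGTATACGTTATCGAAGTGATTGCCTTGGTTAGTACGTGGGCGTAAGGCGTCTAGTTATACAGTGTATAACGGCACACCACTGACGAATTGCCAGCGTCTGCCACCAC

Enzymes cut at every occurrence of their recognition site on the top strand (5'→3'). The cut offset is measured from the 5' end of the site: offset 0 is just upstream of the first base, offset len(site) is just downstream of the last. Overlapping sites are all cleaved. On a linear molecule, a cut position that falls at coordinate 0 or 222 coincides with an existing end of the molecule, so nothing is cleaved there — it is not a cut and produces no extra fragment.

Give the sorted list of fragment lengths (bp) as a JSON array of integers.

Scan for sites:
  LmaV (CGCTCTCC, off=6): no sites
  NpsIX TACC/0: at [17, 49] ⇒ [17, 49]
  RvuII (TTGTGA, off=4): no sites
  YnoIII GTAA/1: at [156] ⇒ [157]

All cut coordinates (distinct, sorted): [17, 49, 157]

Fragment lengths:
  [0,17): 17 bp
  [17,49): 32 bp
  [49,157): 108 bp
  [157,222): 65 bp

[17,32,65,108]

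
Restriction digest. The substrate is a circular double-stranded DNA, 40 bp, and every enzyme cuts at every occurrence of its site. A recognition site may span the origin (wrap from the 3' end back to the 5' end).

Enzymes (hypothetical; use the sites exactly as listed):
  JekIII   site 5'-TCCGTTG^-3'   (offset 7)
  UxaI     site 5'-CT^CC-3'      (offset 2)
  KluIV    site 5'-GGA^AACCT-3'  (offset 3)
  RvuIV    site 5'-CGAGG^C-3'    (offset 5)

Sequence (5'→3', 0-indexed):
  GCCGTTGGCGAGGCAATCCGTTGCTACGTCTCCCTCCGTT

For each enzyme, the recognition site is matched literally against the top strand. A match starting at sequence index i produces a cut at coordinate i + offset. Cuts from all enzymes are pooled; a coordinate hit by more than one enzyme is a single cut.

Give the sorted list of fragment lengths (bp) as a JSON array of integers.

[4,6,8,10,12]

Scan for sites:
  JekIII TCCGTTG/7: at [16, 34] ⇒ [1, 23]
  UxaI CTCC/2: at [29, 33] ⇒ [31, 35]
  KluIV (GGAAACCT, off=3): no sites
  RvuIV CGAGGC/5: at [8] ⇒ [13]

All cut coordinates (distinct, sorted): [1, 13, 23, 31, 35]

Fragments:
  1→13: 12 bp
  13→23: 10 bp
  23→31: 8 bp
  31→35: 4 bp
  35→1 (wrap): 40-35+1 = 6 bp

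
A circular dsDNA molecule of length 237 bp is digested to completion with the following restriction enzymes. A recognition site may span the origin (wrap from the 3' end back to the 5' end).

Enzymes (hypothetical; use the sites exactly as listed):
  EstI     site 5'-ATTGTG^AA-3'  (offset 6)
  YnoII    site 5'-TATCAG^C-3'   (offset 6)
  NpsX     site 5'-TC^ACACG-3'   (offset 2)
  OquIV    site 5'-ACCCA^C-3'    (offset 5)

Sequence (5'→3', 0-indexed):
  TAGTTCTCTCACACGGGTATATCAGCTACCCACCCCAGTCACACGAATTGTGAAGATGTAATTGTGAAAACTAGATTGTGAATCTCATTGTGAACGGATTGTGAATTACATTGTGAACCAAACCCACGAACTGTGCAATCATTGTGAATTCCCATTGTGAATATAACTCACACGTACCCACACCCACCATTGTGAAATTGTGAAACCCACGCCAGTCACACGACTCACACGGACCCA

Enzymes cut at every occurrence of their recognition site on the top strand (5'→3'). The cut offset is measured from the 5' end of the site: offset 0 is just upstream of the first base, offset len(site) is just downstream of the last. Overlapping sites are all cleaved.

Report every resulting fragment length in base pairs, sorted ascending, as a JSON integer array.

Site scan:
  EstI (ATTGTGAA, off=6): starts [46, 60, 74, 86, 97, 109, 140, 153, 188, 196] → cuts [52, 66, 80, 92, 103, 115, 146, 159, 194, 202]
  YnoII (TATCAGC, off=6): starts [19] → cuts [25]
  NpsX (TCACACG, off=2): starts [8, 38, 167, 215, 224] → cuts [10, 40, 169, 217, 226]
  OquIV (ACCCAC, off=5): starts [27, 121, 175, 181, 204] → cuts [32, 126, 180, 186, 209]

All cut coordinates (distinct, sorted): [10, 25, 32, 40, 52, 66, 80, 92, 103, 115, 126, 146, 159, 169, 180, 186, 194, 202, 209, 217, 226]

Fragment lengths:
  10→25: 15 bp
  25→32: 7 bp
  32→40: 8 bp
  40→52: 12 bp
  52→66: 14 bp
  66→80: 14 bp
  80→92: 12 bp
  92→103: 11 bp
  103→115: 12 bp
  115→126: 11 bp
  126→146: 20 bp
  146→159: 13 bp
  159→169: 10 bp
  169→180: 11 bp
  180→186: 6 bp
  186→194: 8 bp
  194→202: 8 bp
  202→209: 7 bp
  209→217: 8 bp
  217→226: 9 bp
  226→10 (wrap): 237-226+10 = 21 bp

[6,7,7,8,8,8,8,9,10,11,11,11,12,12,12,13,14,14,15,20,21]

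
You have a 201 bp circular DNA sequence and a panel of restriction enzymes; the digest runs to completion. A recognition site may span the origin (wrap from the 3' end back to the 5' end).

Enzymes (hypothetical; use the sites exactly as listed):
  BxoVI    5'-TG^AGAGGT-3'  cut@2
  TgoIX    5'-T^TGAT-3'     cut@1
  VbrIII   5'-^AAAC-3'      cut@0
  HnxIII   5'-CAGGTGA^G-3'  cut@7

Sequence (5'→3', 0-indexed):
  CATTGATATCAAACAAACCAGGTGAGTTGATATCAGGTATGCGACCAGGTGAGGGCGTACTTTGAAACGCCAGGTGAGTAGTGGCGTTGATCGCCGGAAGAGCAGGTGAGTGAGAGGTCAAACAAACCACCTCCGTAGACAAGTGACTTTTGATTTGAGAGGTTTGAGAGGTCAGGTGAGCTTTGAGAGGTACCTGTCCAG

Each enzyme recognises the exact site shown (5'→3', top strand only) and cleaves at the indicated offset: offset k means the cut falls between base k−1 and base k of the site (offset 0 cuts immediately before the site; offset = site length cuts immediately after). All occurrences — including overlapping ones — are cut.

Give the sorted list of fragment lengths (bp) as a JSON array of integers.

Per-enzyme occurrences:
  BxoVI TGAGAGGT/2: at [110, 155, 164, 183] ⇒ [112, 157, 166, 185]
  TgoIX TTGAT/1: at [2, 26, 86, 149] ⇒ [3, 27, 87, 150]
  VbrIII AAAC/0: at [10, 14, 64, 119, 123] ⇒ [10, 14, 64, 119, 123]
  HnxIII CAGGTGAG/7: at [18, 45, 70, 102, 172] ⇒ [25, 52, 77, 109, 179]

Pooled cuts: [3, 10, 14, 25, 27, 52, 64, 77, 87, 109, 112, 119, 123, 150, 157, 166, 179, 185]

Fragment lengths:
  3→10: 7 bp
  10→14: 4 bp
  14→25: 11 bp
  25→27: 2 bp
  27→52: 25 bp
  52→64: 12 bp
  64→77: 13 bp
  77→87: 10 bp
  87→109: 22 bp
  109→112: 3 bp
  112→119: 7 bp
  119→123: 4 bp
  123→150: 27 bp
  150→157: 7 bp
  157→166: 9 bp
  166→179: 13 bp
  179→185: 6 bp
  185→3 (wrap): 201-185+3 = 19 bp

[2,3,4,4,6,7,7,7,9,10,11,12,13,13,19,22,25,27]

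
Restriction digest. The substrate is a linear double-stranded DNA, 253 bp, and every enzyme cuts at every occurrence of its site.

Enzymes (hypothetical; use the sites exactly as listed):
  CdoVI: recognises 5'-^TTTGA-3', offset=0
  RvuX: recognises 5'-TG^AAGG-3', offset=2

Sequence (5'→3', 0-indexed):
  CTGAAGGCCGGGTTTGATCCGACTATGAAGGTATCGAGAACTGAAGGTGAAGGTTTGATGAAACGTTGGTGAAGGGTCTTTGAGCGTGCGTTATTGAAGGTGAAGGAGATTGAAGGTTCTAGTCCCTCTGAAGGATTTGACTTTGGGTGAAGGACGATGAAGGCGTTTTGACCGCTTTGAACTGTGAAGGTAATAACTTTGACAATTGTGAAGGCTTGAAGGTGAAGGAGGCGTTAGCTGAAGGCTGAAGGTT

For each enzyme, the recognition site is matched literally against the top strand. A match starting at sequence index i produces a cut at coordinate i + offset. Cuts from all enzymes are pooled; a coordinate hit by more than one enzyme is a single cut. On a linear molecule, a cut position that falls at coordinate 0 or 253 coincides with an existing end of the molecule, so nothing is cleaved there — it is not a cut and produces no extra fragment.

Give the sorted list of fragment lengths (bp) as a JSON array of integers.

Per-enzyme occurrences:
  CdoVI (TTTGA, off=0): starts [12, 53, 78, 135, 166, 175, 197] → cuts [12, 53, 78, 135, 166, 175, 197]
  RvuX (TGAAGG, off=2): starts [1, 25, 41, 47, 69, 94, 100, 110, 128, 147, 157, 184, 208, 216, 222, 238, 245] → cuts [3, 27, 43, 49, 71, 96, 102, 112, 130, 149, 159, 186, 210, 218, 224, 240, 247]

All cut coordinates (distinct, sorted): [3, 12, 27, 43, 49, 53, 71, 78, 96, 102, 112, 130, 135, 149, 159, 166, 175, 186, 197, 210, 218, 224, 240, 247]

Fragments:
  [0,3): 3 bp
  [3,12): 9 bp
  [12,27): 15 bp
  [27,43): 16 bp
  [43,49): 6 bp
  [49,53): 4 bp
  [53,71): 18 bp
  [71,78): 7 bp
  [78,96): 18 bp
  [96,102): 6 bp
  [102,112): 10 bp
  [112,130): 18 bp
  [130,135): 5 bp
  [135,149): 14 bp
  [149,159): 10 bp
  [159,166): 7 bp
  [166,175): 9 bp
  [175,186): 11 bp
  [186,197): 11 bp
  [197,210): 13 bp
  [210,218): 8 bp
  [218,224): 6 bp
  [224,240): 16 bp
  [240,247): 7 bp
  [247,253): 6 bp

[3,4,5,6,6,6,6,7,7,7,8,9,9,10,10,11,11,13,14,15,16,16,18,18,18]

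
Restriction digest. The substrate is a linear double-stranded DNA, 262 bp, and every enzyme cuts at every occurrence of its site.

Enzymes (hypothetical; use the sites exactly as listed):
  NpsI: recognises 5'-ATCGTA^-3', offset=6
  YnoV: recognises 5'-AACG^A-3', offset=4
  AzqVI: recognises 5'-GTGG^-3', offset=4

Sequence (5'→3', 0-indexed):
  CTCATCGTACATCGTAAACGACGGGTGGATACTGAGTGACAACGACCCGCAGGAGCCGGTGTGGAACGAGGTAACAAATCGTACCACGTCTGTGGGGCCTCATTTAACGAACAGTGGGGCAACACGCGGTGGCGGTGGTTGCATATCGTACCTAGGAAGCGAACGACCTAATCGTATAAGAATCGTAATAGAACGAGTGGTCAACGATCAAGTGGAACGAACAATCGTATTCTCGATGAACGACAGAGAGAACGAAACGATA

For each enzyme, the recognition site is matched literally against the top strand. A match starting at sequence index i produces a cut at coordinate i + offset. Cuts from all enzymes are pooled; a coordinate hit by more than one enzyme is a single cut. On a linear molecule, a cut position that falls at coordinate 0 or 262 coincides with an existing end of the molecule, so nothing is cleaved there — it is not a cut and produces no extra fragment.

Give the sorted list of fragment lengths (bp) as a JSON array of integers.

Per-enzyme occurrences:
  NpsI ATCGTA/6: at [3, 10, 77, 144, 170, 181, 223] ⇒ [9, 16, 83, 150, 176, 187, 229]
  YnoV AACGA/4: at [16, 40, 64, 105, 161, 191, 202, 215, 238, 250, 255] ⇒ [20, 44, 68, 109, 165, 195, 206, 219, 242, 254, 259]
  AzqVI GTGG/4: at [24, 60, 91, 113, 128, 134, 196, 211] ⇒ [28, 64, 95, 117, 132, 138, 200, 215]

All cut coordinates (distinct, sorted): [9, 16, 20, 28, 44, 64, 68, 83, 95, 109, 117, 132, 138, 150, 165, 176, 187, 195, 200, 206, 215, 219, 229, 242, 254, 259]

Fragments:
  [0,9): 9 bp
  [9,16): 7 bp
  [16,20): 4 bp
  [20,28): 8 bp
  [28,44): 16 bp
  [44,64): 20 bp
  [64,68): 4 bp
  [68,83): 15 bp
  [83,95): 12 bp
  [95,109): 14 bp
  [109,117): 8 bp
  [117,132): 15 bp
  [132,138): 6 bp
  [138,150): 12 bp
  [150,165): 15 bp
  [165,176): 11 bp
  [176,187): 11 bp
  [187,195): 8 bp
  [195,200): 5 bp
  [200,206): 6 bp
  [206,215): 9 bp
  [215,219): 4 bp
  [219,229): 10 bp
  [229,242): 13 bp
  [242,254): 12 bp
  [254,259): 5 bp
  [259,262): 3 bp

[3,4,4,4,5,5,6,6,7,8,8,8,9,9,10,11,11,12,12,12,13,14,15,15,15,16,20]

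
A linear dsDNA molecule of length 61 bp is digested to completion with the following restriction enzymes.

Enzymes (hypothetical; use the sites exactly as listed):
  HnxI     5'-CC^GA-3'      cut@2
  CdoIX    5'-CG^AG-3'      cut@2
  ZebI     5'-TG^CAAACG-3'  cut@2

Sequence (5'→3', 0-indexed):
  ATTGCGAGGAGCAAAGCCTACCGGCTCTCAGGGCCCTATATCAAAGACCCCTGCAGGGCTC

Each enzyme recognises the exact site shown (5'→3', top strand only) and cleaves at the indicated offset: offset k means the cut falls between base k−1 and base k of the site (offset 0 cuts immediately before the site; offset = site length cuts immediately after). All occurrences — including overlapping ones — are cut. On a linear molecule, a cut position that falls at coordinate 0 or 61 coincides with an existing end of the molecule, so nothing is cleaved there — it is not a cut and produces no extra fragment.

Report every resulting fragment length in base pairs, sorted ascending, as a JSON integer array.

[6,55]

Site scan:
  HnxI (CCGA, off=2): no sites
  CdoIX (CGAG, off=2): starts [4] → cuts [6]
  ZebI (TGCAAACG, off=2): no sites

All cut coordinates (distinct, sorted): [6]

Fragments:
  [0,6): 6 bp
  [6,61): 55 bp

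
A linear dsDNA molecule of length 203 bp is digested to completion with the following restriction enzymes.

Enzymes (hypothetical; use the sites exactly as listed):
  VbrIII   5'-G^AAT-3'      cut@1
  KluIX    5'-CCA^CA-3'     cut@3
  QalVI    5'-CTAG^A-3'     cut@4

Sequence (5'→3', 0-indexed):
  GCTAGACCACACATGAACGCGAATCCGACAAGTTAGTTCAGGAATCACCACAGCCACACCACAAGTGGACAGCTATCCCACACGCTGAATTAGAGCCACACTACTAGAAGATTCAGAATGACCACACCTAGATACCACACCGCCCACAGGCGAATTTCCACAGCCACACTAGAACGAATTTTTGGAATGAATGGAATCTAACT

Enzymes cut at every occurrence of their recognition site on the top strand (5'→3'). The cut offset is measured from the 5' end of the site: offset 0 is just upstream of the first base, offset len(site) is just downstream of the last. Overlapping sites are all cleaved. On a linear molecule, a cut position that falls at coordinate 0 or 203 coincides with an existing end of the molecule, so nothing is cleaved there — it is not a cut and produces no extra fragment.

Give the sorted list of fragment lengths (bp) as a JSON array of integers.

Scan for sites:
  VbrIII (GAAT, off=1): starts [20, 41, 86, 115, 151, 175, 184, 188, 193] → cuts [21, 42, 87, 116, 152, 176, 185, 189, 194]
  KluIX (CCACA, off=3): starts [6, 47, 53, 58, 77, 95, 121, 134, 143, 157, 163] → cuts [9, 50, 56, 61, 80, 98, 124, 137, 146, 160, 166]
  QalVI (CTAGA, off=4): starts [1, 103, 127, 168] → cuts [5, 107, 131, 172]

All cut coordinates (distinct, sorted): [5, 9, 21, 42, 50, 56, 61, 80, 87, 98, 107, 116, 124, 131, 137, 146, 152, 160, 166, 172, 176, 185, 189, 194]

Fragment lengths:
  [0,5): 5 bp
  [5,9): 4 bp
  [9,21): 12 bp
  [21,42): 21 bp
  [42,50): 8 bp
  [50,56): 6 bp
  [56,61): 5 bp
  [61,80): 19 bp
  [80,87): 7 bp
  [87,98): 11 bp
  [98,107): 9 bp
  [107,116): 9 bp
  [116,124): 8 bp
  [124,131): 7 bp
  [131,137): 6 bp
  [137,146): 9 bp
  [146,152): 6 bp
  [152,160): 8 bp
  [160,166): 6 bp
  [166,172): 6 bp
  [172,176): 4 bp
  [176,185): 9 bp
  [185,189): 4 bp
  [189,194): 5 bp
  [194,203): 9 bp

[4,4,4,5,5,5,6,6,6,6,6,7,7,8,8,8,9,9,9,9,9,11,12,19,21]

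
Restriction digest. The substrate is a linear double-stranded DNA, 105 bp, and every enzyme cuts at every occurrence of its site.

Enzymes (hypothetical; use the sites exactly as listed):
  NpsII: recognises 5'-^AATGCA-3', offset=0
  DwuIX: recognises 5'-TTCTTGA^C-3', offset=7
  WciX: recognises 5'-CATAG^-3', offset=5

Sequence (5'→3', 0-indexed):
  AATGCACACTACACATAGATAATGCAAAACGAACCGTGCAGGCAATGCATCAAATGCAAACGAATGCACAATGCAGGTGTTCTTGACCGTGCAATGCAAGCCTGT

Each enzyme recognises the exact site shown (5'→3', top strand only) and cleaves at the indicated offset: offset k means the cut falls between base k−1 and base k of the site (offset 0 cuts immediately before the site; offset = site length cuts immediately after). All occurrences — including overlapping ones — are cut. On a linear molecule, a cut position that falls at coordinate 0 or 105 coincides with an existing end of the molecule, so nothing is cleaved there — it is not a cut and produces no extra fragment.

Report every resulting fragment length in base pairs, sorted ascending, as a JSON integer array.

Site scan:
  NpsII (AATGCA, off=0): starts [0, 20, 43, 52, 62, 69, 92] → cuts [20, 43, 52, 62, 69, 92] (position 0 is a terminus of the linear molecule — no cut)
  DwuIX (TTCTTGAC, off=7): starts [79] → cuts [86]
  WciX (CATAG, off=5): starts [13] → cuts [18]

All cut coordinates (distinct, sorted): [18, 20, 43, 52, 62, 69, 86, 92]

Fragment lengths:
  [0,18): 18 bp
  [18,20): 2 bp
  [20,43): 23 bp
  [43,52): 9 bp
  [52,62): 10 bp
  [62,69): 7 bp
  [69,86): 17 bp
  [86,92): 6 bp
  [92,105): 13 bp

[2,6,7,9,10,13,17,18,23]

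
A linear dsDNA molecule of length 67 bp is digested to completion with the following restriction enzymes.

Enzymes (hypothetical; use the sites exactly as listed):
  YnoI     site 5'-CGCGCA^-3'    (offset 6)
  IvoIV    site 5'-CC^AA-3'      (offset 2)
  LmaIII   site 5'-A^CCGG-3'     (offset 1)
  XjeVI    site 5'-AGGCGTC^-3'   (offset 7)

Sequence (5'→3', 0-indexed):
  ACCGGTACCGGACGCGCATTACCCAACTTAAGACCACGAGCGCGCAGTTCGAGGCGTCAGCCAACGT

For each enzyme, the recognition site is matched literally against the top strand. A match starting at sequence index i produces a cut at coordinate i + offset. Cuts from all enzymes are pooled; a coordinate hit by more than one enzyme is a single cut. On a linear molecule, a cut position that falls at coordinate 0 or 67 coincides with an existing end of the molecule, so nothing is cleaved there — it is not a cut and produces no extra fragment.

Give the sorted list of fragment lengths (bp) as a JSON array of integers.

[1,4,5,6,6,11,12,22]

Scan for sites:
  YnoI (CGCGCA, off=6): starts [12, 40] → cuts [18, 46]
  IvoIV (CCAA, off=2): starts [22, 60] → cuts [24, 62]
  LmaIII (ACCGG, off=1): starts [0, 6] → cuts [1, 7]
  XjeVI (AGGCGTC, off=7): starts [51] → cuts [58]

Pooled cuts: [1, 7, 18, 24, 46, 58, 62]

Fragment lengths:
  [0,1): 1 bp
  [1,7): 6 bp
  [7,18): 11 bp
  [18,24): 6 bp
  [24,46): 22 bp
  [46,58): 12 bp
  [58,62): 4 bp
  [62,67): 5 bp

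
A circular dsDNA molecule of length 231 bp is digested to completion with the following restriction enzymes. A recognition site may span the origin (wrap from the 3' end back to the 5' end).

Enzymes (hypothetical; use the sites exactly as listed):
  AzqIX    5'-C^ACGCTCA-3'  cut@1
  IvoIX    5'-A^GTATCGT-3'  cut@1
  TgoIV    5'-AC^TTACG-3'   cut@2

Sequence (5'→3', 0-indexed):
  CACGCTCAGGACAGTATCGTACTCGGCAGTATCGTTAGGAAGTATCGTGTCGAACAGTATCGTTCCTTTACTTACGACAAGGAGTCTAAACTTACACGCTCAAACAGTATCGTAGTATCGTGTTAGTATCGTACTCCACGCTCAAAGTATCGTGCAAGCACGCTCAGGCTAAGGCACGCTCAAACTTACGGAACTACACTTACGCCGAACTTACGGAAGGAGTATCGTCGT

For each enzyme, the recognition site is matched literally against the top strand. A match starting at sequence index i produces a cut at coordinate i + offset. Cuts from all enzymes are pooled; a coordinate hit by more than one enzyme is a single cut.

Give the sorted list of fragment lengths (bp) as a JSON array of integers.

Scan for sites:
  AzqIX (CACGCTCA, off=1): starts [0, 94, 136, 158, 174] → cuts [1, 95, 137, 159, 175]
  IvoIX (AGTATCGT, off=1): starts [12, 27, 40, 55, 105, 113, 124, 145, 220] → cuts [13, 28, 41, 56, 106, 114, 125, 146, 221]
  TgoIV (ACTTACG, off=2): starts [69, 183, 197, 208] → cuts [71, 185, 199, 210]

All cut coordinates (distinct, sorted): [1, 13, 28, 41, 56, 71, 95, 106, 114, 125, 137, 146, 159, 175, 185, 199, 210, 221]

Fragments:
  1→13: 12 bp
  13→28: 15 bp
  28→41: 13 bp
  41→56: 15 bp
  56→71: 15 bp
  71→95: 24 bp
  95→106: 11 bp
  106→114: 8 bp
  114→125: 11 bp
  125→137: 12 bp
  137→146: 9 bp
  146→159: 13 bp
  159→175: 16 bp
  175→185: 10 bp
  185→199: 14 bp
  199→210: 11 bp
  210→221: 11 bp
  221→1 (wrap): 231-221+1 = 11 bp

[8,9,10,11,11,11,11,11,12,12,13,13,14,15,15,15,16,24]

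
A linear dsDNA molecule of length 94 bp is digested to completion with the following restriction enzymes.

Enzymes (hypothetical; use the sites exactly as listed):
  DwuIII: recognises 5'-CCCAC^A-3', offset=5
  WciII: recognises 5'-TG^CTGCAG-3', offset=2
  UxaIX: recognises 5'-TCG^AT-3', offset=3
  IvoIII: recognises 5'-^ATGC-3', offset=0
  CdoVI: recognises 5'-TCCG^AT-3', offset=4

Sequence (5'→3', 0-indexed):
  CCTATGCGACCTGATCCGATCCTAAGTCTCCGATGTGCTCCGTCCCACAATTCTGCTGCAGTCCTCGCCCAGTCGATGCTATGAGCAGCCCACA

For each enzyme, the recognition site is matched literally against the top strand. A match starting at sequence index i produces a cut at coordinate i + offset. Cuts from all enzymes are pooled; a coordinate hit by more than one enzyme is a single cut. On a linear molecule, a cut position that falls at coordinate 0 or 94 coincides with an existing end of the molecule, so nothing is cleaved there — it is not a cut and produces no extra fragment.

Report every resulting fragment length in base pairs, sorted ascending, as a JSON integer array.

[1,3,7,14,15,16,18,20]

Site scan:
  DwuIII CCCACA/5: at [43, 88] ⇒ [48, 93]
  WciII TGCTGCAG/2: at [53] ⇒ [55]
  UxaIX TCGAT/3: at [72] ⇒ [75]
  IvoIII ATGC/0: at [3, 75] ⇒ [3, 75]
  CdoVI TCCGAT/4: at [14, 28] ⇒ [18, 32]

Pooled cuts: [3, 18, 32, 48, 55, 75, 93]

Fragment lengths:
  [0,3): 3 bp
  [3,18): 15 bp
  [18,32): 14 bp
  [32,48): 16 bp
  [48,55): 7 bp
  [55,75): 20 bp
  [75,93): 18 bp
  [93,94): 1 bp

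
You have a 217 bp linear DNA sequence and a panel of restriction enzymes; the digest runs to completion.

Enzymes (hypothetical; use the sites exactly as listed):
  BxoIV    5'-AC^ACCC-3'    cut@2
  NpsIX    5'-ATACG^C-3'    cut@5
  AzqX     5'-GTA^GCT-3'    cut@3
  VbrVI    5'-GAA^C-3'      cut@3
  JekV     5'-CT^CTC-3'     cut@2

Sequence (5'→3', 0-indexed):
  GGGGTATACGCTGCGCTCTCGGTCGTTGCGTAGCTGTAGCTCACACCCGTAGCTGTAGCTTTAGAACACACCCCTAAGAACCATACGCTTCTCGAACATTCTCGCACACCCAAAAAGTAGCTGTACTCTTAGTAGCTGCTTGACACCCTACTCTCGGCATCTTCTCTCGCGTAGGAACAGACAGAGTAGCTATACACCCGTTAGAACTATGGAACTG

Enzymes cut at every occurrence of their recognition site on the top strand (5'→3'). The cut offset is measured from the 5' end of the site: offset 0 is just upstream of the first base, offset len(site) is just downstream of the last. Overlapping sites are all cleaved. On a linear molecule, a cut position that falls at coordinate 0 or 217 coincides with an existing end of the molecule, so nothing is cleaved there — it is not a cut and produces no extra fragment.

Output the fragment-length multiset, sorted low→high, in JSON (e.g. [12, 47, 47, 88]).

Site scan:
  BxoIV ACACCC/2: at [42, 67, 105, 142, 193] ⇒ [44, 69, 107, 144, 195]
  NpsIX ATACGC/5: at [5, 82] ⇒ [10, 87]
  AzqX GTAGCT/3: at [29, 35, 48, 54, 116, 131, 185] ⇒ [32, 38, 51, 57, 119, 134, 188]
  VbrVI GAAC/3: at [63, 77, 93, 174, 203, 211] ⇒ [66, 80, 96, 177, 206, 214]
  JekV CTCTC/2: at [15, 150, 163] ⇒ [17, 152, 165]

Pooled cuts: [10, 17, 32, 38, 44, 51, 57, 66, 69, 80, 87, 96, 107, 119, 134, 144, 152, 165, 177, 188, 195, 206, 214]

Fragment lengths:
  [0,10): 10 bp
  [10,17): 7 bp
  [17,32): 15 bp
  [32,38): 6 bp
  [38,44): 6 bp
  [44,51): 7 bp
  [51,57): 6 bp
  [57,66): 9 bp
  [66,69): 3 bp
  [69,80): 11 bp
  [80,87): 7 bp
  [87,96): 9 bp
  [96,107): 11 bp
  [107,119): 12 bp
  [119,134): 15 bp
  [134,144): 10 bp
  [144,152): 8 bp
  [152,165): 13 bp
  [165,177): 12 bp
  [177,188): 11 bp
  [188,195): 7 bp
  [195,206): 11 bp
  [206,214): 8 bp
  [214,217): 3 bp

[3,3,6,6,6,7,7,7,7,8,8,9,9,10,10,11,11,11,11,12,12,13,15,15]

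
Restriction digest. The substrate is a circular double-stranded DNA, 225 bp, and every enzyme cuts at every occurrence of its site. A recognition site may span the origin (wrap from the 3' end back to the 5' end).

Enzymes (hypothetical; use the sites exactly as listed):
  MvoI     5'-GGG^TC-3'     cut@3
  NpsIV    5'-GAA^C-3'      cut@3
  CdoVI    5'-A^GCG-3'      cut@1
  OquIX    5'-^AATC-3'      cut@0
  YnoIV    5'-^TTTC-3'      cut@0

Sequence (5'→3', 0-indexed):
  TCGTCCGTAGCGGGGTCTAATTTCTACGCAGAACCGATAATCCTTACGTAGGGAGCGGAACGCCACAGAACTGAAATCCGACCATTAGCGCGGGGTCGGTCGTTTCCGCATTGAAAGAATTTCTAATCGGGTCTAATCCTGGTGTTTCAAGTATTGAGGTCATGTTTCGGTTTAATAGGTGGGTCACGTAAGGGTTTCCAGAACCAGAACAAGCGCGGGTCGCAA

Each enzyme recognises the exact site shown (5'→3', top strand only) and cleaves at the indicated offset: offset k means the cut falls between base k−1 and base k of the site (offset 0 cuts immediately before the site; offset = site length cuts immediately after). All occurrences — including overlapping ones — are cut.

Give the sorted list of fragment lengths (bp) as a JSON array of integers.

[3,3,4,4,5,5,5,6,6,6,7,7,7,8,9,10,10,11,11,13,13,16,17,19,20]

Site scan:
  MvoI GGGTC/3: at [12, 92, 128, 180, 216] ⇒ [15, 95, 131, 183, 219]
  NpsIV GAAC/3: at [30, 57, 67, 200, 206] ⇒ [33, 60, 70, 203, 209]
  CdoVI AGCG/1: at [8, 53, 86, 211] ⇒ [9, 54, 87, 212]
  OquIX AATC/0: at [38, 74, 124, 134, 223] ⇒ [38, 74, 124, 134, 223]
  YnoIV TTTC/0: at [20, 102, 119, 144, 164, 194] ⇒ [20, 102, 119, 144, 164, 194]

All cut coordinates (distinct, sorted): [9, 15, 20, 33, 38, 54, 60, 70, 74, 87, 95, 102, 119, 124, 131, 134, 144, 164, 183, 194, 203, 209, 212, 219, 223]

Fragment lengths:
  9→15: 6 bp
  15→20: 5 bp
  20→33: 13 bp
  33→38: 5 bp
  38→54: 16 bp
  54→60: 6 bp
  60→70: 10 bp
  70→74: 4 bp
  74→87: 13 bp
  87→95: 8 bp
  95→102: 7 bp
  102→119: 17 bp
  119→124: 5 bp
  124→131: 7 bp
  131→134: 3 bp
  134→144: 10 bp
  144→164: 20 bp
  164→183: 19 bp
  183→194: 11 bp
  194→203: 9 bp
  203→209: 6 bp
  209→212: 3 bp
  212→219: 7 bp
  219→223: 4 bp
  223→9 (wrap): 225-223+9 = 11 bp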